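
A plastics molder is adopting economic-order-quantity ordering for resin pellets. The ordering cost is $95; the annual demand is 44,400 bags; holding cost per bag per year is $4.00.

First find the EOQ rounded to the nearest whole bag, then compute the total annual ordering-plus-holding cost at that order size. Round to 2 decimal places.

Optimal lot size Q* = (2 × 44,400 × $95 / $4)^½ ≈ 1,452.24 → Q = 1,452 bags
Ordering: D/Q × S = 44,400/1,452 × $95 = $2,904.96
Holding:  Q/2 × H = 1,452/2 × $4 = $2,904.00
Total = $2,904.96 + $2,904.00 = $5,808.96

$5,808.96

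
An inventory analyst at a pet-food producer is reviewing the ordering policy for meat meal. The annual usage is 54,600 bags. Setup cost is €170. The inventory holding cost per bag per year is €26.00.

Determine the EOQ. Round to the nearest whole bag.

2DS/H = 2·54,600·170/26 = 714,000.00
EOQ = √714,000.00 ≈ 844.99

845 bags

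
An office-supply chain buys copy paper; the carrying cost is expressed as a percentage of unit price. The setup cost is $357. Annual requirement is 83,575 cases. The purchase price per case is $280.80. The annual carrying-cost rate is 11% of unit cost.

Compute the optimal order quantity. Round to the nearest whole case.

Carrying cost H = $280.8 × 11% = $30.8880/case/yr
EOQ = √(2DS/H) = √(2 × 83,575 × 357 / 30.888)
    = √(1,931,900.74) ≈ 1,389.93

1,390 cases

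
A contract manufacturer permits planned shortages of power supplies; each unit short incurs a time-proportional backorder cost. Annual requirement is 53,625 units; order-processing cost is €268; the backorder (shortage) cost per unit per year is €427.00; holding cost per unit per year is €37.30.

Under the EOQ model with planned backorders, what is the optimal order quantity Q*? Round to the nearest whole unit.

Q* = √(2DS/H) · √((H + b)/b)
   = √(2 × 53,625 × 268 / 37.3) · √((37.3 + 427) / 427)
   = 877.832 × 1.0428 ≈ 915.37

915 units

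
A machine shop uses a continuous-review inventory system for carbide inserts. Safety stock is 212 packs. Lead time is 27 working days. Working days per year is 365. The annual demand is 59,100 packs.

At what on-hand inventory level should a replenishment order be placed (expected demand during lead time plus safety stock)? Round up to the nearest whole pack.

4,584 packs

Daily demand d = 59,100 / 365 = 161.918 packs/day
Demand during lead time = 161.918 × 27 = 4,371.78
Reorder point = 4,371.78 + 212 = 4,583.78 → round up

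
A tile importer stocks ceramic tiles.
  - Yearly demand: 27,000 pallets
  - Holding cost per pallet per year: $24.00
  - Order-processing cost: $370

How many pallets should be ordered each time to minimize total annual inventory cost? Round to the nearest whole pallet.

EOQ = √(2DS/H) = √(2 × 27,000 × 370 / 24)
    = √(832,500.00) ≈ 912.41

912 pallets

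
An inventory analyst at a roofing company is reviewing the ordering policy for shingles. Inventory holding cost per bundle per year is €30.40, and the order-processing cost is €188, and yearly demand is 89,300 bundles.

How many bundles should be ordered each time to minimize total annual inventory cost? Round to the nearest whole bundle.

1,051 bundles

2DS/H = 2·89,300·188/30.4 = 1,104,500.00
EOQ = √1,104,500.00 ≈ 1,050.95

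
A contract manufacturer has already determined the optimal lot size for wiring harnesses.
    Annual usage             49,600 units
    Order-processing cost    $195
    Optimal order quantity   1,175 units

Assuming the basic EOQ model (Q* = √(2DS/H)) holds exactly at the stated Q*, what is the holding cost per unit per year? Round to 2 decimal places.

$14.01

Since Q* = (2DS/H)^½, squaring gives Q*²·H = 2DS.
H = 2DS / Q² = 2 × 49,600 × 195 / 1,175² = 14.0110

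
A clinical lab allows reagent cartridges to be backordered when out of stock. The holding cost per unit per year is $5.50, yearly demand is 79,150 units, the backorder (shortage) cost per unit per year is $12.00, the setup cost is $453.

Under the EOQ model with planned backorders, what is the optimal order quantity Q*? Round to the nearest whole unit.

Q* = √(2DS/H) · √((H + b)/b)
   = √(2 × 79,150 × 453 / 5.5) · √((5.5 + 12) / 12)
   = 3,610.840 × 1.2076 ≈ 4,360.50

4,361 units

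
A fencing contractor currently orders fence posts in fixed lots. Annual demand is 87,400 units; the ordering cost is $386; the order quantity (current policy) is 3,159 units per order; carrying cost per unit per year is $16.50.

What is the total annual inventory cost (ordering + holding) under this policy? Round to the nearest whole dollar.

$36,741

Ordering: D/Q × S = 87,400/3,159 × $386 = $10,679.46
Holding:  Q/2 × H = 3,159/2 × $16.5 = $26,061.75
Total = $10,679.46 + $26,061.75 = $36,741.21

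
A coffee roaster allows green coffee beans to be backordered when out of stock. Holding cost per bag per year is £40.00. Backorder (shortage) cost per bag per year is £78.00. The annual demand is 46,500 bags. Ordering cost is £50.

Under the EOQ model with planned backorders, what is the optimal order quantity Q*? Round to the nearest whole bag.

419 bags

Basic EOQ = √(2·46,500·50/40) = 340.955
Backorder adjustment √((H+b)/b) = √((40+78)/78) = 1.2300
Q* = 340.955 × 1.2300 ≈ 419.36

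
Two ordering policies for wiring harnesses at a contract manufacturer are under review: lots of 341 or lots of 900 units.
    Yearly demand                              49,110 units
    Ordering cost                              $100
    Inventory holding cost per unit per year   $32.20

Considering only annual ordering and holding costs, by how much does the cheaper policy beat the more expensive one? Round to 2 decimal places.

$54.81

TC(Q) = (D/Q)S + (Q/2)H
TC(341) = (49,110/341)×100 + (341/2)×32.2 = $19,891.86
TC(900) = (49,110/900)×100 + (900/2)×32.2 = $19,946.67
|ΔTC| = |$19,891.86 − $19,946.67| = $54.81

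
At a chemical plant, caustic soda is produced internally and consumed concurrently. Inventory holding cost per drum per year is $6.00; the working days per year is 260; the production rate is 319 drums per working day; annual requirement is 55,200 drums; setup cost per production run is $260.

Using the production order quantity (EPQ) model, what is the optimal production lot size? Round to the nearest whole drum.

3,782 drums

Daily demand d = 55,200/260 = 212.308; p = 319; 1 − d/p = 0.33446
EPQ = √(2DS / (H(1 − d/p)))
    = √(2 × 55,200 × 260 / (6 × 0.33446)) ≈ 3,782.02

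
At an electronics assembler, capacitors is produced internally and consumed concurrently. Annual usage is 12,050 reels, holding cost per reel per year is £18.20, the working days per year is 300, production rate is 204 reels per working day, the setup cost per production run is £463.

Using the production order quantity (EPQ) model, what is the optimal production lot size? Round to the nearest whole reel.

874 reels

Daily demand d = 12,050/300 = 40.167; p = 204; 1 − d/p = 0.80310
EPQ = √(2DS / (H(1 − d/p)))
    = √(2 × 12,050 × 463 / (18.2 × 0.80310)) ≈ 873.73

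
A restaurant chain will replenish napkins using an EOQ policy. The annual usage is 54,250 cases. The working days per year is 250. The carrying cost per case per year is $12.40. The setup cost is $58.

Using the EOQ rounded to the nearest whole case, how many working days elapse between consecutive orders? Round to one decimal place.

Optimal lot size Q* = (2 × 54,250 × $58 / $12.4)^½ ≈ 712.39 → Q = 712 cases
Days between orders = 250 / (D/Q) = 250 / 76.194 ≈ 3.281

3.3 days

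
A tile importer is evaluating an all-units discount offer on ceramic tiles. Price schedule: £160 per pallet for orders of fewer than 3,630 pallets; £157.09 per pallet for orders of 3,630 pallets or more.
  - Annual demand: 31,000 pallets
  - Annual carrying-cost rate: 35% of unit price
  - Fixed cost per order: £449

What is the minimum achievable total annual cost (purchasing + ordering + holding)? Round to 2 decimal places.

H₁ = 35%×£160 = £56.0000;  H₂ = 35%×£157.09 = £54.9815
EOQ₁ = √(2×31,000×449/56.0000) = 705.06  (< 3,630, feasible at tier 1)
EOQ₂ = √(2×31,000×449/54.9815) = 711.56  (< 3,630 → use Q = 3,630 at tier-2 price)
TC(tier 1 (EOQ₁), Q≈705.1) = £4,999,483.26
TC(tier 2, Q≈3,630.0) = £4,973,415.86
Minimum at tier 2: £4,973,415.86

£4,973,415.86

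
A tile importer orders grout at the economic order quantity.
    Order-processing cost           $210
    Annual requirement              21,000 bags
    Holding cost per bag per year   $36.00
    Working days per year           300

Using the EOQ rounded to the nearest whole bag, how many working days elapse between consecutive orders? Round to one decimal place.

EOQ = √(2DS/H) = √(2 × 21,000 × 210 / 36)
    = √(245,000.00) ≈ 494.97 → Q = 495 bags
Cycle time = (working days × Q)/D = (300 × 495) / 21,000 = 7.071 days

7.1 days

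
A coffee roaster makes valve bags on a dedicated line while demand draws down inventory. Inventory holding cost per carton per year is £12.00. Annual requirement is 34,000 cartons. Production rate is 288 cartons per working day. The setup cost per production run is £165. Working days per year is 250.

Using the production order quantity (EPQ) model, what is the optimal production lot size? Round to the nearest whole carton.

Daily demand d = 34,000/250 = 136.000; p = 288; 1 − d/p = 0.52778
EPQ = √(2DS / (H(1 − d/p)))
    = √(2 × 34,000 × 165 / (12 × 0.52778)) ≈ 1,331.01

1,331 cartons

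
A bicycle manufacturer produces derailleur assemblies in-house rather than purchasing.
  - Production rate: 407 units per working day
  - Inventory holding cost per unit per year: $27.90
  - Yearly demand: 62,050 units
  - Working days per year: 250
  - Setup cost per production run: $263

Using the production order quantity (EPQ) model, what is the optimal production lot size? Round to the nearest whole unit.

d = 62,050/250 = 248.2000 units/day;  effective holding cost H(1 − d/p) = 27.9·(1 − 248.2000/407) = 10.88580
Q* = √(2DS / H_eff) = √(2·62,050·263 / 10.88580) ≈ 1,731.54

1,732 units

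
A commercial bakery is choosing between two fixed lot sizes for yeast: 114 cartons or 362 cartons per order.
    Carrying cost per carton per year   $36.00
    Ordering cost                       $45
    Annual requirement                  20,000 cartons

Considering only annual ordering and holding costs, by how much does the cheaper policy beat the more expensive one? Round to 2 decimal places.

TC(Q) = (D/Q)S + (Q/2)H
TC(114) = (20,000/114)×45 + (114/2)×36 = $9,946.74
TC(362) = (20,000/362)×45 + (362/2)×36 = $9,002.19
Cheaper: Q = 362.  Difference = $944.55

$944.55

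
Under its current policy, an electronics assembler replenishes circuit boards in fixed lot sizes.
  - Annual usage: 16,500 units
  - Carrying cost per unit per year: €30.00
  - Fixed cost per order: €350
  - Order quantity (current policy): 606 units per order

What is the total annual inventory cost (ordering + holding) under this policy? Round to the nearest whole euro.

Orders/yr = 16,500/606 = 27.228; ordering cost = 27.228 × €350 = €9,529.70
Average inventory = 606/2 = 303; holding cost = 303 × €30 = €9,090.00
Total = €9,529.70 + €9,090.00 = €18,619.70

€18,620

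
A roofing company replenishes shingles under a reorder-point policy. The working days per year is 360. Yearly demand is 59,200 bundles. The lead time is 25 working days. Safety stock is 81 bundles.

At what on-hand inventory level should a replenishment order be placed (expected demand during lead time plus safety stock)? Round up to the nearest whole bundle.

4,193 bundles

Daily demand d = 59,200 / 360 = 164.444 bundles/day
Demand during lead time = 164.444 × 25 = 4,111.11
Reorder point = 4,111.11 + 81 = 4,192.11 → round up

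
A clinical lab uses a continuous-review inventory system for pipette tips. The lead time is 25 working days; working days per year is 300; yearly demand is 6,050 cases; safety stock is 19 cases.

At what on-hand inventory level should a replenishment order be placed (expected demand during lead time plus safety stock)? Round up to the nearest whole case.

Daily demand d = 6,050 / 300 = 20.167 cases/day
Demand during lead time = 20.167 × 25 = 504.17
Reorder point = 504.17 + 19 = 523.17 → round up

524 cases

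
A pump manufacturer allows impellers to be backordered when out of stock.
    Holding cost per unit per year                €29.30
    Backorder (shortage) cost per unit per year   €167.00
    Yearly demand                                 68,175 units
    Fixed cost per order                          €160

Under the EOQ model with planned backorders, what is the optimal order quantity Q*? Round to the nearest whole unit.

936 units

Q* = √(2DS/H) · √((H + b)/b)
   = √(2 × 68,175 × 160 / 29.3) · √((29.3 + 167) / 167)
   = 862.887 × 1.0842 ≈ 935.53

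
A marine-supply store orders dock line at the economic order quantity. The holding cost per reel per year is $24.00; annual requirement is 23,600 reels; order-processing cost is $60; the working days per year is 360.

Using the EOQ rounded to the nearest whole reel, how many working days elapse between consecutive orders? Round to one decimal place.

5.2 days

EOQ = √(2DS/H) = √(2 × 23,600 × 60 / 24)
    = √(118,000.00) ≈ 343.51 → Q = 344 reels
Days between orders = 360 / (D/Q) = 360 / 68.605 ≈ 5.247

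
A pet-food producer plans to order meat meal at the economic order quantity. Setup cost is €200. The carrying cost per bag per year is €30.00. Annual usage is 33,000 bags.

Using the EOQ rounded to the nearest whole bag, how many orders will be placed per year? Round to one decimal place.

49.8 orders per year

EOQ = √(2DS/H) = √(2 × 33,000 × 200 / 30)
    = √(440,000.00) ≈ 663.32 → Q = 663
Orders per year = D/Q = 33,000 / 663 = 49.774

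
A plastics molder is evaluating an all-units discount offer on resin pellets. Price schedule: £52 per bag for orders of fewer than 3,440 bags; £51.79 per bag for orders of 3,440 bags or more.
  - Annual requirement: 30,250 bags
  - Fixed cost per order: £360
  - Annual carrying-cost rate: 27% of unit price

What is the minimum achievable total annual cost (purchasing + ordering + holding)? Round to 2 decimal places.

£1,590,486.89

H₁ = 27%×£52 = £14.0400;  H₂ = 27%×£51.79 = £13.9833
EOQ₁ = √(2×30,250×360/14.0400) = 1,245.50  (< 3,440, feasible at tier 1)
EOQ₂ = √(2×30,250×360/13.9833) = 1,248.03  (< 3,440 → use Q = 3,440 at tier-2 price)
TC(tier 1 (EOQ₁), Q≈1,245.5) = £1,590,486.89
TC(tier 2, Q≈3,440.0) = £1,593,864.47
Minimum at tier 1 (EOQ₁): £1,590,486.89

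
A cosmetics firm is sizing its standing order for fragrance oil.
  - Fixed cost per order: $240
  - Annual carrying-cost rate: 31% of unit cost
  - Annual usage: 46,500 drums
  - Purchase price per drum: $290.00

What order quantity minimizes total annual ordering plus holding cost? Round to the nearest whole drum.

H = i·C = 0.31 × $290 = $89.9000 per drum-year
Optimal lot size Q* = (2 × 46,500 × $240 / $89.9)^½ ≈ 498.27

498 drums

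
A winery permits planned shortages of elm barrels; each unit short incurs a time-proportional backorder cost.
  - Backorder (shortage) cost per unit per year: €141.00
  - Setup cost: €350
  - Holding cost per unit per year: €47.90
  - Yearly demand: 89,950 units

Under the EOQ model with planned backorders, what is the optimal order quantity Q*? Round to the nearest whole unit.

1,327 units

Q* = √(2DS/H) · √((H + b)/b)
   = √(2 × 89,950 × 350 / 47.9) · √((47.9 + 141) / 141)
   = 1,146.521 × 1.1575 ≈ 1,327.05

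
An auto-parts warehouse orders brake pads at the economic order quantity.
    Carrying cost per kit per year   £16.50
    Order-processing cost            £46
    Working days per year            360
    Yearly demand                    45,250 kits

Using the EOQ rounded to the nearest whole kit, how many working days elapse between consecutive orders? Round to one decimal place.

4.0 days

Q* = √(2·D·S / H) = √(2·45,250·46 / 16.5) = √252,303.0 ≈ 502.30 → Q = 502 kits
T = Q/D × 360 days = 502/45,250 × 360 = 3.994 days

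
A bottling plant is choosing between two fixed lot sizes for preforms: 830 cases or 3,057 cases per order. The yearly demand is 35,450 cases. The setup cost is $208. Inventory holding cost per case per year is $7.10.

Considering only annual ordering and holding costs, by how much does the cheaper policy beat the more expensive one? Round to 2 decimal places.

$1,434.03

Annual cost at Q: ordering D·S/Q plus holding Q·H/2.
TC(830) = (35,450/830)×208 + (830/2)×7.1 = $11,830.36
TC(3,057) = (35,450/3,057)×208 + (3,057/2)×7.1 = $13,264.39
Lots of 830 are cheaper by $1,434.03.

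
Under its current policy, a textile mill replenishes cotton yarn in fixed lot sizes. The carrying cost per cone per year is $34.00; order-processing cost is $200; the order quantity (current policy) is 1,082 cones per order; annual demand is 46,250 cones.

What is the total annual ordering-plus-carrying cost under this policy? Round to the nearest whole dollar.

Annual ordering cost = (D/Q)·S = (46,250/1,082) × 200 = $8,548.98
Annual holding cost  = (Q/2)·H = (1,082/2) × 34 = $18,394.00
Total = $8,548.98 + $18,394.00 = $26,942.98

$26,943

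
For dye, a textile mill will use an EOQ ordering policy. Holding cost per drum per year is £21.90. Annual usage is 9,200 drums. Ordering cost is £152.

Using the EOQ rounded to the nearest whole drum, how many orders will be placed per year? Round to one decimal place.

25.8 orders per year

Q* = √(2·D·S / H) = √(2·9,200·152 / 21.9) = √127,707.8 ≈ 357.36 → Q = 357
N = D/Q = 9,200/357 ≈ 25.770 orders/yr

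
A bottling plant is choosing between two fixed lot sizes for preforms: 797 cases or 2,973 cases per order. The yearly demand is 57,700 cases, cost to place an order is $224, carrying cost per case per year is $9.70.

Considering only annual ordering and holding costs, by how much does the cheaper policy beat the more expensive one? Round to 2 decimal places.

$1,315.82

For each Q, cost = (D/Q)·S + (Q/2)·H.
TC(797) = (57,700/797)×224 + (797/2)×9.7 = $20,082.26
TC(2,973) = (57,700/2,973)×224 + (2,973/2)×9.7 = $18,766.44
Cheaper: Q = 2,973.  Difference = $1,315.82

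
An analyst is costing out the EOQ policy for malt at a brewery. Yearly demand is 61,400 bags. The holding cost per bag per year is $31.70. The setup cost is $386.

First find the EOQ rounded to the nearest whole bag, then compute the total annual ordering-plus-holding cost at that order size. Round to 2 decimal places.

Optimal lot size Q* = (2 × 61,400 × $386 / $31.7)^½ ≈ 1,222.82 → Q = 1,223 bags
Annual ordering cost = (D/Q)·S = (61,400/1,223) × 386 = $19,378.90
Annual holding cost  = (Q/2)·H = (1,223/2) × 31.7 = $19,384.55
Total = $19,378.90 + $19,384.55 = $38,763.45

$38,763.45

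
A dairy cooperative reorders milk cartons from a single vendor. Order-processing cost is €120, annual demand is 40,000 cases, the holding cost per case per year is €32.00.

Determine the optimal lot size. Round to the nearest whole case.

548 cases

EOQ = √(2DS/H) = √(2 × 40,000 × 120 / 32)
    = √(300,000.00) ≈ 547.72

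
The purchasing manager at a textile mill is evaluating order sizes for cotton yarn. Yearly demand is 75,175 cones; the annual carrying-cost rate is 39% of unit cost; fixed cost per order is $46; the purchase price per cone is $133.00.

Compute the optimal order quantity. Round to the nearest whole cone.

Carrying cost H = $133 × 39% = $51.8700/cone/yr
EOQ = √(2DS/H) = √(2 × 75,175 × 46 / 51.87)
    = √(133,335.26) ≈ 365.15

365 cones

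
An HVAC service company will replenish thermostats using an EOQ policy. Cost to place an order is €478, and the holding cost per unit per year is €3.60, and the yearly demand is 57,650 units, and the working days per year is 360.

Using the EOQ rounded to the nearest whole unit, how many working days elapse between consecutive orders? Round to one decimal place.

24.4 days

2DS/H = 2·57,650·478/3.6 = 15,309,277.78
EOQ = √15,309,277.78 ≈ 3,912.71 → Q = 3,913 units
Cycle time = (working days × Q)/D = (360 × 3,913) / 57,650 = 24.435 days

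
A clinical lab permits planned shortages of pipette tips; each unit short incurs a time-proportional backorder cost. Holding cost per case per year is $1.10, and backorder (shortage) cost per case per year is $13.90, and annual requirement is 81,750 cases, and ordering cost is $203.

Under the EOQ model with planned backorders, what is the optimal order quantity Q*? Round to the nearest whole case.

5,706 cases

Basic EOQ = √(2·81,750·203/1.1) = 5,493.012
Backorder adjustment √((H+b)/b) = √((1.1+13.9)/13.9) = 1.0388
Q* = 5,493.012 × 1.0388 ≈ 5,706.22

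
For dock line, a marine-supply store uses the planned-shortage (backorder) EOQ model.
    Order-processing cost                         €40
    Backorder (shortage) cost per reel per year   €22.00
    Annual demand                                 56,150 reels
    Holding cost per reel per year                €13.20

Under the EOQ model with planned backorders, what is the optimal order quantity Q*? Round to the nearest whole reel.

Basic EOQ = √(2·56,150·40/13.2) = 583.355
Backorder adjustment √((H+b)/b) = √((13.2+22)/22) = 1.2649
Q* = 583.355 × 1.2649 ≈ 737.89

738 reels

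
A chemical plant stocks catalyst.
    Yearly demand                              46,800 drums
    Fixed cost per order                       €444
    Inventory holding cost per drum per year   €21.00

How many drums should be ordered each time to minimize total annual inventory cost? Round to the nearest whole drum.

1,407 drums

Optimal lot size Q* = (2 × 46,800 × €444 / €21)^½ ≈ 1,406.76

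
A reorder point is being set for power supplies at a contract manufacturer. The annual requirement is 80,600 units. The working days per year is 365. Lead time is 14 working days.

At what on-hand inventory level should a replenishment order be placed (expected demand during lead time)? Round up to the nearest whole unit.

3,092 units

Daily demand d = 80,600 / 365 = 220.822 units/day
Demand during lead time = 220.822 × 14 = 3,091.51
Reorder point = 3,091.51 → round up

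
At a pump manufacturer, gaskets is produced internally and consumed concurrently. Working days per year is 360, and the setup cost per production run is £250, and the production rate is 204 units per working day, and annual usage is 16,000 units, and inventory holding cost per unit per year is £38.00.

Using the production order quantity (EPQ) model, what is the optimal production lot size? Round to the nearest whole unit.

Daily demand d = 16,000/360 = 44.444; p = 204; 1 − d/p = 0.78214
EPQ = √(2DS / (H(1 − d/p)))
    = √(2 × 16,000 × 250 / (38 × 0.78214)) ≈ 518.81

519 units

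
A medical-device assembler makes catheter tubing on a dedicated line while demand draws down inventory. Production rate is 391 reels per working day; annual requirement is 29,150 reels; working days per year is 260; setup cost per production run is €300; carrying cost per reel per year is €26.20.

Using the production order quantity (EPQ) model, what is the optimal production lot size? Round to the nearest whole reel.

967 reels

Daily demand d = 29,150/260 = 112.115; p = 391; 1 − d/p = 0.71326
EPQ = √(2DS / (H(1 − d/p)))
    = √(2 × 29,150 × 300 / (26.2 × 0.71326)) ≈ 967.43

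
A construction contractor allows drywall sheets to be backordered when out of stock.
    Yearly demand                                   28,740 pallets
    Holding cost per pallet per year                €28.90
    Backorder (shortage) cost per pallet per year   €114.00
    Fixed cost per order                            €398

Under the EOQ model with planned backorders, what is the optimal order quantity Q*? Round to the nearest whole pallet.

996 pallets

Basic EOQ = √(2·28,740·398/28.9) = 889.715
Backorder adjustment √((H+b)/b) = √((28.9+114)/114) = 1.1196
Q* = 889.715 × 1.1196 ≈ 996.13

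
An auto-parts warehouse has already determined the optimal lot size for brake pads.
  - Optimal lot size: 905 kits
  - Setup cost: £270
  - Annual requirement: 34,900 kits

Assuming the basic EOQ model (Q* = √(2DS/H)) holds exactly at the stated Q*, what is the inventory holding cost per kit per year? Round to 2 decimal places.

£23.01

Since Q* = (2DS/H)^½, squaring gives Q*²·H = 2DS.
H = 2DS / Q² = 2 × 34,900 × 270 / 905² = 23.0103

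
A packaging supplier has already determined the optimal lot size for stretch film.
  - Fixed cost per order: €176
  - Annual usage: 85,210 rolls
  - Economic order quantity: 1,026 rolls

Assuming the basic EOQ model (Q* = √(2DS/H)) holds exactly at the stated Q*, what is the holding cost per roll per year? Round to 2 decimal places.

€28.49

From Q* = √(2DS/H) ⇒ Q*² = 2DS/H.
H = 2DS / Q² = 2 × 85,210 × 176 / 1,026² = 28.4930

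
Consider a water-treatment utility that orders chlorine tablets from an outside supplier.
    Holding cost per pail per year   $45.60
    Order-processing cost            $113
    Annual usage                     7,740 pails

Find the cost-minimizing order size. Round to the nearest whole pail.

196 pails

Q* = √(2·D·S / H) = √(2·7,740·113 / 45.6) = √38,360.5 ≈ 195.86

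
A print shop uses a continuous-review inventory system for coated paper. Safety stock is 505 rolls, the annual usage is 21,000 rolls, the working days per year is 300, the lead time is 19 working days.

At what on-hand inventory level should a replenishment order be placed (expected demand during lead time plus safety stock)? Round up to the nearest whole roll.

1,835 rolls

Daily demand d = 21,000 / 300 = 70.000 rolls/day
Demand during lead time = 70.000 × 19 = 1,330.00
Reorder point = 1,330.00 + 505 = 1,835.00 → round up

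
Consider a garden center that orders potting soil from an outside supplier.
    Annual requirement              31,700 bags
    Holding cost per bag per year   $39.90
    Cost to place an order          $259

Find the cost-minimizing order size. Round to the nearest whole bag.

642 bags

Q* = √(2·D·S / H) = √(2·31,700·259 / 39.9) = √411,543.9 ≈ 641.52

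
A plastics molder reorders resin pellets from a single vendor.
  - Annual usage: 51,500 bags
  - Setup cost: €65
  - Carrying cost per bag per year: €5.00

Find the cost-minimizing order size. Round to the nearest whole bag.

Q* = √(2·D·S / H) = √(2·51,500·65 / 5) = √1,339,000.0 ≈ 1,157.15

1,157 bags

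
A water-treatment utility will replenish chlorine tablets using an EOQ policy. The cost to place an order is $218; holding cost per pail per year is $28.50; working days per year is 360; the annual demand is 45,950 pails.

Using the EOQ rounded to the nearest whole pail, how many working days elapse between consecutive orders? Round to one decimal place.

2DS/H = 2·45,950·218/28.5 = 702,954.39
EOQ = √702,954.39 ≈ 838.42 → Q = 838 pails
Days between orders = 360 / (D/Q) = 360 / 54.833 ≈ 6.565

6.6 days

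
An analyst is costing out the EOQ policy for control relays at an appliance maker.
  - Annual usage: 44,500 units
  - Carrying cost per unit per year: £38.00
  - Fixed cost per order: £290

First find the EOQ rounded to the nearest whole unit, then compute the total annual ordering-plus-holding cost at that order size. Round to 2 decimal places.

£31,317.41

Optimal lot size Q* = (2 × 44,500 × £290 / £38)^½ ≈ 824.14 → Q = 824 units
Orders/yr = 44,500/824 = 54.005; ordering cost = 54.005 × £290 = £15,661.41
Average inventory = 824/2 = 412; holding cost = 412 × £38 = £15,656.00
Total = £15,661.41 + £15,656.00 = £31,317.41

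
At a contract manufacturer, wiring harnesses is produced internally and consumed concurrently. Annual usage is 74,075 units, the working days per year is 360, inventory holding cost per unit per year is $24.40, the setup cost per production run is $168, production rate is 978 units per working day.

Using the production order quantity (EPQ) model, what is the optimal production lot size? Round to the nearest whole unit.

1,137 units

d = 74,075/360 = 205.7639 units/day;  effective holding cost H(1 − d/p) = 24.4·(1 − 205.7639/978) = 19.26642
Q* = √(2DS / H_eff) = √(2·74,075·168 / 19.26642) ≈ 1,136.59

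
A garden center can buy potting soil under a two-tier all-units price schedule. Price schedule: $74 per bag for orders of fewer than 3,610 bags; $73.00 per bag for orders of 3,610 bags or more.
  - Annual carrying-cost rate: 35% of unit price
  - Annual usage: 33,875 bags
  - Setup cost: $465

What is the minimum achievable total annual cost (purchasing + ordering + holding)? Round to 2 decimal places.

$2,523,356.15

H₁ = 35%×$74 = $25.9000;  H₂ = 35%×$73.00 = $25.5500
EOQ₁ = √(2×33,875×465/25.9000) = 1,102.89  (< 3,610, feasible at tier 1)
EOQ₂ = √(2×33,875×465/25.5500) = 1,110.42  (< 3,610 → use Q = 3,610 at tier-2 price)
TC(tier 1 (EOQ₁), Q≈1,102.9) = $2,535,314.79
TC(tier 2, Q≈3,610.0) = $2,523,356.15
Minimum at tier 2: $2,523,356.15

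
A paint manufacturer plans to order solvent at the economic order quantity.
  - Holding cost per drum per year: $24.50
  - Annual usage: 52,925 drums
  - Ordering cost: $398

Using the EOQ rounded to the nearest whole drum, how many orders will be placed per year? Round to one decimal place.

40.4 orders per year

Optimal lot size Q* = (2 × 52,925 × $398 / $24.5)^½ ≈ 1,311.31 → Q = 1,311
N = D/Q = 52,925/1,311 ≈ 40.370 orders/yr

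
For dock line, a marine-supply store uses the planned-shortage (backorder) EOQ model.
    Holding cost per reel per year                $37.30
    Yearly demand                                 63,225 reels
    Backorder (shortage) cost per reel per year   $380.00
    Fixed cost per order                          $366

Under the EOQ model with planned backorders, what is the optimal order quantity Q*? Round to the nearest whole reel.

1,167 reels

Basic EOQ = √(2·63,225·366/37.3) = 1,113.898
Backorder adjustment √((H+b)/b) = √((37.3+380)/380) = 1.0479
Q* = 1,113.898 × 1.0479 ≈ 1,167.29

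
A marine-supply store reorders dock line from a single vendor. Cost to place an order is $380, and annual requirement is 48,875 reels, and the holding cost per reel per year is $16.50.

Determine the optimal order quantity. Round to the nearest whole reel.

1,500 reels

Optimal lot size Q* = (2 × 48,875 × $380 / $16.5)^½ ≈ 1,500.40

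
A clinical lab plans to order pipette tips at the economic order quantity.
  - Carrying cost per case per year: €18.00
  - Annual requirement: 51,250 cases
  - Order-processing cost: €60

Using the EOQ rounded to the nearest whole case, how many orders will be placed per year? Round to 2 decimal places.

2DS/H = 2·51,250·60/18 = 341,666.67
EOQ = √341,666.67 ≈ 584.52 → Q = 585
N = D/Q = 51,250/585 ≈ 87.607 orders/yr

87.61 orders per year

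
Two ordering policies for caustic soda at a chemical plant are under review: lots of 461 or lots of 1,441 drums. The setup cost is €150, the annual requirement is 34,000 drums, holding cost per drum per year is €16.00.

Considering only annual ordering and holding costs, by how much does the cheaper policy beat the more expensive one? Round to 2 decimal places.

For each Q, cost = (D/Q)·S + (Q/2)·H.
TC(461) = (34,000/461)×150 + (461/2)×16 = €14,750.91
TC(1,441) = (34,000/1,441)×150 + (1,441/2)×16 = €15,067.21
Lots of 461 are cheaper by €316.30.

€316.30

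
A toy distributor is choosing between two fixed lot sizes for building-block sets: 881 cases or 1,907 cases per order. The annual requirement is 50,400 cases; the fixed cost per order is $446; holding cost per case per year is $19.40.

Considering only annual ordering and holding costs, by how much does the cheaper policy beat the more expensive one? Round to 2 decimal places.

$3,775.13

For each Q, cost = (D/Q)·S + (Q/2)·H.
TC(881) = (50,400/881)×446 + (881/2)×19.4 = $34,060.34
TC(1,907) = (50,400/1,907)×446 + (1,907/2)×19.4 = $30,285.21
Cheaper: Q = 1,907.  Difference = $3,775.13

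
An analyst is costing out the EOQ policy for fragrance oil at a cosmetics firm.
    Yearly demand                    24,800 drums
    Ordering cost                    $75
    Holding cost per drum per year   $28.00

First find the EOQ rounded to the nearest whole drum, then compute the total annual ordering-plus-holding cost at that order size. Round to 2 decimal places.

$10,205.89

EOQ = √(2DS/H) = √(2 × 24,800 × 75 / 28)
    = √(132,857.14) ≈ 364.50 → Q = 364 drums
Orders/yr = 24,800/364 = 68.132; ordering cost = 68.132 × $75 = $5,109.89
Average inventory = 364/2 = 182; holding cost = 182 × $28 = $5,096.00
Total = $5,109.89 + $5,096.00 = $10,205.89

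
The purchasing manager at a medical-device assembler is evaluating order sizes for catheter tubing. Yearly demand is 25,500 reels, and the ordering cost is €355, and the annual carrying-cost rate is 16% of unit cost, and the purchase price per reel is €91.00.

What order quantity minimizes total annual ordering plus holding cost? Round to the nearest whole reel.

1,115 reels

Holding cost per reel per year: H = 16% × €91 = €14.5600
Optimal lot size Q* = (2 × 25,500 × €355 / €14.56)^½ ≈ 1,115.11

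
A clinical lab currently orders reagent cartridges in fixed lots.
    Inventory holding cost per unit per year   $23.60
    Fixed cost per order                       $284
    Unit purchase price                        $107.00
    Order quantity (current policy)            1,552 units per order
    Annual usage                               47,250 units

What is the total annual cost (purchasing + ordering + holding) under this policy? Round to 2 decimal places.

Ordering: D/Q × S = 47,250/1,552 × $284 = $8,646.26
Holding:  Q/2 × H = 1,552/2 × $23.6 = $18,313.60
Purchase cost = D·C = 47,250 × 107 = $5,055,750.00
Total = $8,646.26 + $18,313.60 + $5,055,750.00 = $5,082,709.86

$5,082,709.86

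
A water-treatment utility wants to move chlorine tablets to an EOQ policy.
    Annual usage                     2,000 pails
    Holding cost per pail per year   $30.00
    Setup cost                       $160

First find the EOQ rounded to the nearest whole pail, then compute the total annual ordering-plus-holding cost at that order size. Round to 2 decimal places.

Q* = √(2·D·S / H) = √(2·2,000·160 / 30) = √21,333.3 ≈ 146.06 → Q = 146 pails
Orders/yr = 2,000/146 = 13.699; ordering cost = 13.699 × $160 = $2,191.78
Average inventory = 146/2 = 73; holding cost = 73 × $30 = $2,190.00
Total = $2,191.78 + $2,190.00 = $4,381.78

$4,381.78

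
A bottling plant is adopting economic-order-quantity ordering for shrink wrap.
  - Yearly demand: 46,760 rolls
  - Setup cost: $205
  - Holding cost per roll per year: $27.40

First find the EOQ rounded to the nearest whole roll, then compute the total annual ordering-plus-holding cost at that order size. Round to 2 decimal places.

EOQ = √(2DS/H) = √(2 × 46,760 × 205 / 27.4)
    = √(699,693.43) ≈ 836.48 → Q = 836 rolls
Annual ordering cost = (D/Q)·S = (46,760/836) × 205 = $11,466.27
Annual holding cost  = (Q/2)·H = (836/2) × 27.4 = $11,453.20
Total = $11,466.27 + $11,453.20 = $22,919.47

$22,919.47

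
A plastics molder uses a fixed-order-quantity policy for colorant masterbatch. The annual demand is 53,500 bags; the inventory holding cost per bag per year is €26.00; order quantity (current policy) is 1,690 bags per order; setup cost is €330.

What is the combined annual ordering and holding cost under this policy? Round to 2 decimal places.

Annual ordering cost = (D/Q)·S = (53,500/1,690) × 330 = €10,446.75
Annual holding cost  = (Q/2)·H = (1,690/2) × 26 = €21,970.00
Total = €10,446.75 + €21,970.00 = €32,416.75

€32,416.75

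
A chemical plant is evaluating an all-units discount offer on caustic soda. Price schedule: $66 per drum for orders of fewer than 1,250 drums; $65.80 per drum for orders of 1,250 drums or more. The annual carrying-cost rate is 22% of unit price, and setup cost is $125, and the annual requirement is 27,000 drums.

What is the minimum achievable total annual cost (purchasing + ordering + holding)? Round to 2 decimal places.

$1,788,347.50

H₁ = 22%×$66 = $14.5200;  H₂ = 22%×$65.80 = $14.4760
EOQ₁ = √(2×27,000×125/14.5200) = 681.82  (< 1,250, feasible at tier 1)
EOQ₂ = √(2×27,000×125/14.4760) = 682.85  (< 1,250 → use Q = 1,250 at tier-2 price)
TC(tier 1 (EOQ₁), Q≈681.8) = $1,791,900.00
TC(tier 2, Q≈1,250.0) = $1,788,347.50
Minimum at tier 2: $1,788,347.50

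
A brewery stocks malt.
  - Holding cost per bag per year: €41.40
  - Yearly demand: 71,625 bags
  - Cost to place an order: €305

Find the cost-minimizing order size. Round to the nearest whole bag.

1,027 bags

Q* = √(2·D·S / H) = √(2·71,625·305 / 41.4) = √1,055,344.2 ≈ 1,027.30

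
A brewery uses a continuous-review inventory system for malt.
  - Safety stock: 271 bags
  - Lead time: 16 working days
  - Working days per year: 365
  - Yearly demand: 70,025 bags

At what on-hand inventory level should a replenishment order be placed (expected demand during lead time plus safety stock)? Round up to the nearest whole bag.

Daily demand d = 70,025 / 365 = 191.849 bags/day
Demand during lead time = 191.849 × 16 = 3,069.59
Reorder point = 3,069.59 + 271 = 3,340.59 → round up

3,341 bags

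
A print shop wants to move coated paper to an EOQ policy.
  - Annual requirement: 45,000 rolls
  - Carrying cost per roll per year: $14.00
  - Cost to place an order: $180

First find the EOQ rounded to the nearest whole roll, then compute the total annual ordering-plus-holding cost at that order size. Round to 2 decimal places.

$15,059.88

EOQ = √(2DS/H) = √(2 × 45,000 × 180 / 14)
    = √(1,157,142.86) ≈ 1,075.71 → Q = 1,076 rolls
Ordering: D/Q × S = 45,000/1,076 × $180 = $7,527.88
Holding:  Q/2 × H = 1,076/2 × $14 = $7,532.00
Total = $7,527.88 + $7,532.00 = $15,059.88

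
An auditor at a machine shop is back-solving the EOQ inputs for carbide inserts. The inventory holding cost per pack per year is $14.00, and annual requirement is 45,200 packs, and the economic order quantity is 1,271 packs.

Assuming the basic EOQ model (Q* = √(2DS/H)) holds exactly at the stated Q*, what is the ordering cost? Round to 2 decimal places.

Since Q* = (2DS/H)^½, squaring gives Q*²·H = 2DS.
S = Q²H / (2D) = 1,271² × 14 / (2 × 45,200) = 250.1789

$250.18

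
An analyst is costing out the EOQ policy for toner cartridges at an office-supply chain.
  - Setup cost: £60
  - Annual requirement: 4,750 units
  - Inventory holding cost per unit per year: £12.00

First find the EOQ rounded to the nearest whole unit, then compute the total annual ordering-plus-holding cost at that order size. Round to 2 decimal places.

Q* = √(2·D·S / H) = √(2·4,750·60 / 12) = √47,500.0 ≈ 217.94 → Q = 218 units
Ordering: D/Q × S = 4,750/218 × £60 = £1,307.34
Holding:  Q/2 × H = 218/2 × £12 = £1,308.00
Total = £1,307.34 + £1,308.00 = £2,615.34

£2,615.34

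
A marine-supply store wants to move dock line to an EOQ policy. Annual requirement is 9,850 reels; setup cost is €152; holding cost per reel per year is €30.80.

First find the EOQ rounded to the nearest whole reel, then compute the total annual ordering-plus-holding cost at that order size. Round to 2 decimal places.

€9,603.52

Q* = √(2·D·S / H) = √(2·9,850·152 / 30.8) = √97,220.8 ≈ 311.80 → Q = 312 reels
Ordering: D/Q × S = 9,850/312 × €152 = €4,798.72
Holding:  Q/2 × H = 312/2 × €30.8 = €4,804.80
Total = €4,798.72 + €4,804.80 = €9,603.52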